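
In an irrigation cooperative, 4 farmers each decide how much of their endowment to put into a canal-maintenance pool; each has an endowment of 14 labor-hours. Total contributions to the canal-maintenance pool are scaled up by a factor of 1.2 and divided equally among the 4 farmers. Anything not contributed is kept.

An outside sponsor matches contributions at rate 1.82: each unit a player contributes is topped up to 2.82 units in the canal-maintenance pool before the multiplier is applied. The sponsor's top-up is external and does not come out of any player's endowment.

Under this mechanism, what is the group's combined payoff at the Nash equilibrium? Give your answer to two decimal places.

With the mechanism, a contributed unit returns 1.2 × 2.82 / 4 = 0.8460 per unit of net cost — still below 1 — so contributing 0 remains dominant for every player.
At the Nash equilibrium no one contributes; group total payoff = 4 × 14 = 56.

56.00 labor-hours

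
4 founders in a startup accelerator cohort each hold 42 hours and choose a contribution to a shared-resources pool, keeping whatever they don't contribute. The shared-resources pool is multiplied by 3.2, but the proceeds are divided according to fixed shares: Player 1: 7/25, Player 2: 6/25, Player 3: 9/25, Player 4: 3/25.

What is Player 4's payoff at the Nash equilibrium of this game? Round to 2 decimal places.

58.13 hours

Player j's private return per contributed unit is 3.2 × (j's share). Contributing is weakly dominant for j when that share is at least 1/3.2 = 0.3125, and contributing 0 is dominant otherwise.
Only Player 3 (9/25) clears that bar, contributing 42; the remaining 3 contribute 0. Total contributed: 42.
Player 4 keeps 42 and receives 3.2 × 42 × 3/25 = 16.13 from the shared-resources pool, for a payoff of 58.13.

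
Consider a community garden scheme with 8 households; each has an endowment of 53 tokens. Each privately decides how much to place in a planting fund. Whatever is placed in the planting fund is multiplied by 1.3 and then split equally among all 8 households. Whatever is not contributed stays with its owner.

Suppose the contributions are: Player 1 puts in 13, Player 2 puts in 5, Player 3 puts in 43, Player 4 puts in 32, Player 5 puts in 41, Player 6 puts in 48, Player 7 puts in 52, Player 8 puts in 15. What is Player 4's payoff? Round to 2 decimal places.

61.46 tokens

Total contributed: 13 + 5 + 43 + 32 + 41 + 48 + 52 + 15 = 249.
Each receives 1.3 × 249 / 8 = 40.46 from the planting fund.
Player 4 keeps 53 − 32 = 21, so Player 4's payoff is 21 + 40.46 = 61.46.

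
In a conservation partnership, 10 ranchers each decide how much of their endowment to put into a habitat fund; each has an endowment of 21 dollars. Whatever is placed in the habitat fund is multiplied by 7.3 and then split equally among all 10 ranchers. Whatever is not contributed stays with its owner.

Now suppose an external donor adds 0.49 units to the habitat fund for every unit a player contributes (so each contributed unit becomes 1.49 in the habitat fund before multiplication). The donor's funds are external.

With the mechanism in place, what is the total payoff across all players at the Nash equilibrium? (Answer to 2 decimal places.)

Under the mechanism each unit contributed yields 7.3 × 1.49 / 10 = 1.0877 back to its contributor per unit of net cost, which exceeds 1, making full contribution the dominant choice for everyone.
At the Nash equilibrium everyone contributes 21. Group total payoff = 7.3 × 1.49 × 210 = 2284.17.

2284.17 dollars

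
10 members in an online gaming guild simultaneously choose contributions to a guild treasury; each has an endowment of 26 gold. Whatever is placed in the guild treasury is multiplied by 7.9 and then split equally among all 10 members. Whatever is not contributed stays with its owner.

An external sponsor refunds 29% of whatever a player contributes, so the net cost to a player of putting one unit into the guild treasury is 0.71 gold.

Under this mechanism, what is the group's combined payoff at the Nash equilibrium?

The effective private return per unit is now (7.9/10) / 0.71 = 1.1127 > 1, so every player's dominant strategy flips to full contribution.
So the Nash equilibrium is full contribution by all 10; the group earns 10 × (26 × 0.29 + 7.9 × 26) = 2129.40.

2129.40 gold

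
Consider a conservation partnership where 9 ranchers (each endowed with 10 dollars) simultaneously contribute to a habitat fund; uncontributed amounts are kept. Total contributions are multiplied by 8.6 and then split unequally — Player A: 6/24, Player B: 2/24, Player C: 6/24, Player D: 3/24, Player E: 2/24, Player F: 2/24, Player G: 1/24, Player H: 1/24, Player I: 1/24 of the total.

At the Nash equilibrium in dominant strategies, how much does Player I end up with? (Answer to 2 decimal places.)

For player j, contributing a unit is worthwhile iff 8.6 × (j's share) ≥ 1, i.e. iff j's share is at least 0.1163.
Player A, Player C and Player D are above the threshold, contributing 10 each; the remaining 6 contribute 0. Total contributed: 30.
Player I keeps 10 and receives 8.6 × 30 × 1/24 = 10.75 from the habitat fund, for a payoff of 20.75.

20.75 dollars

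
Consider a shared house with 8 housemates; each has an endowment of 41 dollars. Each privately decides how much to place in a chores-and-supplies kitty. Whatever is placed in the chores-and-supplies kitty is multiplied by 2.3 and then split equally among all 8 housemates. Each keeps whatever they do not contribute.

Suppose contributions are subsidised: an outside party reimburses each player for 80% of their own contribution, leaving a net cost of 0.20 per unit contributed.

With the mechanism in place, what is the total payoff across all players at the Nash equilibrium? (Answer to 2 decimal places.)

1016.80 dollars

Under the mechanism each unit contributed yields (2.3/8) / 0.20 = 1.4375 back to its contributor per unit of net cost, which exceeds 1, making full contribution the dominant choice for everyone.
At the Nash equilibrium everyone contributes 41. Group total payoff = 8 × (41 × 0.80 + 2.3 × 41) = 1016.80.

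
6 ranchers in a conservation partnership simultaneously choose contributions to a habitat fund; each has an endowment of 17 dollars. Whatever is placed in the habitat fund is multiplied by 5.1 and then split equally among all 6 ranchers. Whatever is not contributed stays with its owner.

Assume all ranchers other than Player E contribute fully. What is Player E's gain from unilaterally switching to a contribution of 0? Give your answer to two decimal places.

Switching from a contribution of 17 to 0 lets Player E keep an extra 17 dollars, but lowers the habitat fund by 17, which costs Player E their own share of that drop: 5.1/6 × 17 = 14.45.
Net gain = 17 − 14.45 = 2.55. The private return per contributed unit (0.8500) is below 1, so free-riding is indeed the best response regardless of what the others do.

2.55 dollars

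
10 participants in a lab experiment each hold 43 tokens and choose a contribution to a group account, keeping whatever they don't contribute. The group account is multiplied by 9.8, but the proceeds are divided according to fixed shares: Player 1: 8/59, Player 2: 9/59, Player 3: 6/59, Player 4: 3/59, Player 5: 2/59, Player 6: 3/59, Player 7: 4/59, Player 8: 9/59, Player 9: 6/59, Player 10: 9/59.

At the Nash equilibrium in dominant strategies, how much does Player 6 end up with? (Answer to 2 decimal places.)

For player j, contributing a unit is worthwhile iff 9.8 × (j's share) ≥ 1, i.e. iff j's share is at least 0.1020.
The shares above 0.1020 belong to Player 1, Player 2, Player 8 and Player 10, contributing 43 each; the remaining 6 contribute 0. Total contributed: 172.
Player 6 keeps 43 and receives 9.8 × 172 × 3/59 = 85.71 from the group account, for a payoff of 128.71.

128.71 tokens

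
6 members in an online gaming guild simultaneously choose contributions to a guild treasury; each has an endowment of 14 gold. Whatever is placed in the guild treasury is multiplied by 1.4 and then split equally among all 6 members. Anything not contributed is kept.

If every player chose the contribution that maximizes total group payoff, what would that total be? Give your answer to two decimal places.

117.60 gold

Each contributed unit returns 1.400 to the group as a whole (0.2333 to each of 6 players), which exceeds 1, so the social optimum is full contribution: group total = 1.400 × 84 = 117.60.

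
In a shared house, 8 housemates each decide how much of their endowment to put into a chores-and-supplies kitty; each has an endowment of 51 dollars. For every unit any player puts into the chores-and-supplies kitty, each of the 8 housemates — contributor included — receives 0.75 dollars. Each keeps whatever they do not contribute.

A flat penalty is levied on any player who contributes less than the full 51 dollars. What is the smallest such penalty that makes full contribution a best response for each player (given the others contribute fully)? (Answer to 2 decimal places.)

12.75 dollars

Given the others contribute fully, the best deviation is to contribute 0 (any partial contribution still incurs the fine and gives up units whose private return 0.75 is below 1).
Deviating from 51 to 0 saves 51 dollars but forfeits the deviator's share of the drop in the chores-and-supplies kitty: 0.75 × 51 = 38.25.
So the deviation gain is 51 − 38.25 = 12.75, and the fine must be at least 12.75 dollars to wipe it out.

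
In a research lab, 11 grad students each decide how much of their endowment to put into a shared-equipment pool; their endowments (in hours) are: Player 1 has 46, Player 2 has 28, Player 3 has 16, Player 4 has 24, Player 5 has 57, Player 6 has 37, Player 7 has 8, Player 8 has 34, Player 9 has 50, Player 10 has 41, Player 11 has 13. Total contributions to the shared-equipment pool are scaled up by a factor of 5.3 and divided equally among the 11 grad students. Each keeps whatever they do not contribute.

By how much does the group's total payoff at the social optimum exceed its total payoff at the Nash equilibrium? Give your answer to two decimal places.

The private return per contributed unit is 5.3/11 = 0.4818 < 1 for every player regardless of endowment, so the Nash equilibrium is zero contribution and the group total is Σ E_j = 46 + 28 + 16 + 24 + 57 + 37 + 8 + 34 + 50 + 41 + 13 = 354.
Each contributed unit returns 5.300 to the group, so the social optimum is full contribution by everyone: group total = 5.300 × 354 = 1876.20.
Efficiency loss = (5.300 − 1) × 354 = 1522.20.

1522.20 hours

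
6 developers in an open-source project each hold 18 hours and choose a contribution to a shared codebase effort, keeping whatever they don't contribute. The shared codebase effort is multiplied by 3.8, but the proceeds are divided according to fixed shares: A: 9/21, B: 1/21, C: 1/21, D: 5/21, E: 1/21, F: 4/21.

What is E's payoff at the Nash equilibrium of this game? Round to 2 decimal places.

Player j's private return per contributed unit is 3.8 × (j's share). Contributing is weakly dominant for j when that share is at least 1/3.8 = 0.2632, and contributing 0 is dominant otherwise.
The only share above 0.2632 is A's 9/21, contributing 18; the remaining 5 contribute 0. Total contributed: 18.
E keeps 18 and receives 3.8 × 18 × 1/21 = 3.26 from the shared codebase effort, for a payoff of 21.26.

21.26 hours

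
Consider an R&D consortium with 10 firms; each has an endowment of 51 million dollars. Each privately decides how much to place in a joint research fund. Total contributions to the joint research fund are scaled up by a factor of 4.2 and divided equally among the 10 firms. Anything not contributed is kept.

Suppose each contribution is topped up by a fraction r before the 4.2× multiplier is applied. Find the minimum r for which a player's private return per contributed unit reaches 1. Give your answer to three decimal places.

With matching at rate r, one contributed unit becomes (1 + r) in the joint research fund and returns 4.2 × (1 + r) / 10 to the contributor.
Setting this equal to 1: 1 + r = 10/4.2 = 2.3810.
So the minimum matching rate is r = 2.3810 − 1 = 1.381.

1.381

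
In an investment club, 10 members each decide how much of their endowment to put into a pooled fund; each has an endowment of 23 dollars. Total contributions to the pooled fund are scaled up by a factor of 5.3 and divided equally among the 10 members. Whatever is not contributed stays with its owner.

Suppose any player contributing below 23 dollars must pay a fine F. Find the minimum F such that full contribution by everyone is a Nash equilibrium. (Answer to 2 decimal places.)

10.81 dollars

Given the others contribute fully, the best deviation is to contribute 0 (any partial contribution still incurs the fine and gives up units whose private return 0.5300 is below 1).
Deviating from 23 to 0 saves 23 dollars but forfeits the deviator's share of the drop in the pooled fund: 5.3/10 × 23 = 12.19.
So the deviation gain is 23 − 12.19 = 10.81, and the fine must be at least 10.81 dollars to wipe it out.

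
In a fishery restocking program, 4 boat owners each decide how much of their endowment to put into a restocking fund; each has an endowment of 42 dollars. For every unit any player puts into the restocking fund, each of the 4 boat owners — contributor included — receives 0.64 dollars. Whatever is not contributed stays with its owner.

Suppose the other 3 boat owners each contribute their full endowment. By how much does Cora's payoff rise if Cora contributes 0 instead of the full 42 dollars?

15.12 dollars

Switching from a contribution of 42 to 0 lets Cora keep an extra 42 dollars, but lowers the restocking fund by 42, which costs Cora their own share of that drop: 0.64 × 42 = 26.88.
Net gain = 42 − 26.88 = 15.12. The private return per contributed unit (0.64) is below 1, so free-riding is indeed the best response regardless of what the others do.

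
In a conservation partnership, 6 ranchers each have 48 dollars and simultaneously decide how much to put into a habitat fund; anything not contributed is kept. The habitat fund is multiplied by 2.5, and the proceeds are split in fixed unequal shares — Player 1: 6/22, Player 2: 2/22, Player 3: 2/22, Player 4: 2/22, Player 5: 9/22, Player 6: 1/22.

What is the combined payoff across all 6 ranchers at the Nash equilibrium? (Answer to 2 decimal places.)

For player j, contributing a unit is worthwhile iff 2.5 × (j's share) ≥ 1, i.e. iff j's share is at least 0.4000.
Only Player 5 (9/22) clears that bar, contributing 48; the remaining 5 contribute 0. Total contributed: 48.
The habitat fund pays out 2.5 × 48 = 120.00 in total (split across the unequal shares, but the aggregate is all that matters for the group sum).
The 5 free-riders keep 48 each, adding 240. Group total = 240 + 120.00 = 360.00.

360.00 dollars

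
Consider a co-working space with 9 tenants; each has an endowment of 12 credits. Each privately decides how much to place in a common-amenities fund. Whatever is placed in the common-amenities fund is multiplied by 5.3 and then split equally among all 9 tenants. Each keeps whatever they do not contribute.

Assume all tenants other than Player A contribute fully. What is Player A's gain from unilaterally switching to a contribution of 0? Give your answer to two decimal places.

4.93 credits

Switching from a contribution of 12 to 0 lets Player A keep an extra 12 credits, but lowers the common-amenities fund by 12, which costs Player A their own share of that drop: 5.3/9 × 12 = 7.07.
Net gain = 12 − 7.07 = 4.93. The private return per contributed unit (0.5889) is below 1, so free-riding is indeed the best response regardless of what the others do.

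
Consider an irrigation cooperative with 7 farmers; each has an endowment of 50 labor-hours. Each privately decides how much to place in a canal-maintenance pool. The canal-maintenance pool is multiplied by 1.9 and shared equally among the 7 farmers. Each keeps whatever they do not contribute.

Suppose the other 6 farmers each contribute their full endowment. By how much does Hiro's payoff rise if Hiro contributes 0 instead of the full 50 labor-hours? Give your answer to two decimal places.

Switching from a contribution of 50 to 0 lets Hiro keep an extra 50 labor-hours, but lowers the canal-maintenance pool by 50, which costs Hiro their own share of that drop: 1.9/7 × 50 = 13.57.
Net gain = 50 − 13.57 = 36.43. The private return per contributed unit (0.2714) is below 1, so free-riding is indeed the best response regardless of what the others do.

36.43 labor-hours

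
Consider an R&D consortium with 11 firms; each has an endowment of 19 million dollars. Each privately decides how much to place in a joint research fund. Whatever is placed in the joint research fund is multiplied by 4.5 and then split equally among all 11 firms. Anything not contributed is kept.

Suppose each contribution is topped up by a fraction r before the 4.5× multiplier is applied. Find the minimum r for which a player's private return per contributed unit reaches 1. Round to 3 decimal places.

1.444

With matching at rate r, one contributed unit becomes (1 + r) in the joint research fund and returns 4.5 × (1 + r) / 11 to the contributor.
Setting this equal to 1: 1 + r = 11/4.5 = 2.4444.
So the minimum matching rate is r = 2.4444 − 1 = 1.444.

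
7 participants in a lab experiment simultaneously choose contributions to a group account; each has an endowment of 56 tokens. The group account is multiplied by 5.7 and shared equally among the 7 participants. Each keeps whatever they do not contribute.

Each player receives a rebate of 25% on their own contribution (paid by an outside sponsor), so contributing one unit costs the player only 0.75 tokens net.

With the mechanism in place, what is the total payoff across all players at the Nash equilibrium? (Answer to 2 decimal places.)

Under the mechanism each unit contributed yields (5.7/7) / 0.75 = 1.0857 back to its contributor per unit of net cost, which exceeds 1, making full contribution the dominant choice for everyone.
At the Nash equilibrium everyone contributes 56. Group total payoff = 7 × (56 × 0.25 + 5.7 × 56) = 2332.40.

2332.40 tokens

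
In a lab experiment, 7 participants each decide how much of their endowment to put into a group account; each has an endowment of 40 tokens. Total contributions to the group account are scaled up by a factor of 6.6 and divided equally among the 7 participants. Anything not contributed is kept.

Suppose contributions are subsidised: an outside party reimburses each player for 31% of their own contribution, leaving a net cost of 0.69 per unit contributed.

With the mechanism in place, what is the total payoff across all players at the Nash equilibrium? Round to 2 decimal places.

1934.80 tokens

The effective private return per unit is now (6.6/7) / 0.69 = 1.3665 > 1, so every player's dominant strategy flips to full contribution.
So the Nash equilibrium is full contribution by all 7; the group earns 7 × (40 × 0.31 + 6.6 × 40) = 1934.80.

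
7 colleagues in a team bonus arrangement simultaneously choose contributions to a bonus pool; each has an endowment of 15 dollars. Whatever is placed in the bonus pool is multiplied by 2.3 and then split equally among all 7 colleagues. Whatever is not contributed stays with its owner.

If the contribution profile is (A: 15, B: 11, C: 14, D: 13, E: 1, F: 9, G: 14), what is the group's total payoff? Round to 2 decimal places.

205.10 dollars

Total contributed: 15 + 11 + 14 + 13 + 1 + 9 + 14 = 77; total kept: 7 × 15 − 77 = 28.
The bonus pool pays out 2.3 × 77 = 177.10 in aggregate.
Group total = 28 + 177.10 = 205.10.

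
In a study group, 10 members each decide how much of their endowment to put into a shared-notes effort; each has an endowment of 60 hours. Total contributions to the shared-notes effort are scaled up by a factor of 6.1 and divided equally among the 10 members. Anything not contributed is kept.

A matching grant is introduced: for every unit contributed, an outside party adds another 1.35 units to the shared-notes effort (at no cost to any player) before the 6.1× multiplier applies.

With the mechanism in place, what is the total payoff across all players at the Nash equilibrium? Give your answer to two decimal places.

8601.00 hours

With the mechanism, a contributed unit returns 6.1 × 2.35 / 10 = 1.4335 per unit of net cost to the contributor — now above 1 — so contributing fully is weakly dominant for every player.
At the Nash equilibrium everyone contributes 60. Group total payoff = 6.1 × 2.35 × 600 = 8601.00.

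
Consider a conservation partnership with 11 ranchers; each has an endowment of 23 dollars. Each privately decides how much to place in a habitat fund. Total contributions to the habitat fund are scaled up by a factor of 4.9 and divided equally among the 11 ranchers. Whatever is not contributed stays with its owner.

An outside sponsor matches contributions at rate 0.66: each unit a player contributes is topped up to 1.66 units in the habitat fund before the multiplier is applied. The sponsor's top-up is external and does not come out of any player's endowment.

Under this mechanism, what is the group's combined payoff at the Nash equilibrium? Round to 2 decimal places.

The effective private return is 4.9 × 1.66 / 11 = 0.7395, which is still under 1, so the mechanism doesn't change anyone's dominant strategy: zero contribution.
At the Nash equilibrium no one contributes; group total payoff = 11 × 23 = 253.

253.00 dollars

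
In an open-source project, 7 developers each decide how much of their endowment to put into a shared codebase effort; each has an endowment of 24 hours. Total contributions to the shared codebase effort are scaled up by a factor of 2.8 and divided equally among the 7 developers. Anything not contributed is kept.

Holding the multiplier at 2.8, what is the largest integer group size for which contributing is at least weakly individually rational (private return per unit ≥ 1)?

2

Private return per unit is 2.8/(group size), which is ≥ 1 whenever the group size is ≤ 2.8.
The largest such integer is 2.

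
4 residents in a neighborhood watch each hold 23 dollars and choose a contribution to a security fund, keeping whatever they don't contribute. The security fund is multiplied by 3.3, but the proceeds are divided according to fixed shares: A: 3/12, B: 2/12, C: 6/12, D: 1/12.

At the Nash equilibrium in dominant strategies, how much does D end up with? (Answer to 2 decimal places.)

29.33 dollars

For player j, contributing a unit is worthwhile iff 3.3 × (j's share) ≥ 1, i.e. iff j's share is at least 0.3030.
The only share above 0.3030 is C's 6/12, contributing 23; the remaining 3 contribute 0. Total contributed: 23.
D keeps 23 and receives 3.3 × 23 × 1/12 = 6.33 from the security fund, for a payoff of 29.33.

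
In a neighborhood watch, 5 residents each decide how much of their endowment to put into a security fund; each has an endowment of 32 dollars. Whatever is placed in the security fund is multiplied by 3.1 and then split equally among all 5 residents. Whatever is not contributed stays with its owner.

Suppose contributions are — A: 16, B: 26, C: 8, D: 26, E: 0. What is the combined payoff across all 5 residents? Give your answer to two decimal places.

Total contributed: 16 + 26 + 8 + 26 + 0 = 76; total kept: 5 × 32 − 76 = 84.
The security fund pays out 3.1 × 76 = 235.60 in aggregate.
Group total = 84 + 235.60 = 319.60.

319.60 dollars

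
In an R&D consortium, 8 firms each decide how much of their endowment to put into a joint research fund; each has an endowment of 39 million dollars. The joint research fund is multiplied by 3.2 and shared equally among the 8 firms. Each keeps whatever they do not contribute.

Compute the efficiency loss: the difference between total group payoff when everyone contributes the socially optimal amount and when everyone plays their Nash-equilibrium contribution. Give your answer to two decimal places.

686.40 million dollars

Each contributed unit returns 3.2/8 = 0.4000 to its contributor — below 1 — so contributing 0 is dominant for every player. At the Nash equilibrium everyone keeps their 39, and the group total is 8 × 39 = 312.
Each contributed unit returns 3.200 to the group as a whole (0.4000 to each of 8 players), which exceeds 1, so the social optimum is full contribution: group total = 3.200 × 312 = 998.40.
Efficiency loss = 998.40 − 312 = 686.40.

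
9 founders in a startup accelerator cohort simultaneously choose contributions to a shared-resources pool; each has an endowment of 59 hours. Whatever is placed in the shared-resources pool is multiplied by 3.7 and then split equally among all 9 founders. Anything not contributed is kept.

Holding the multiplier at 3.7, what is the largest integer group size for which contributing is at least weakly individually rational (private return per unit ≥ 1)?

Private return per unit is 3.7/(group size), which is ≥ 1 whenever the group size is ≤ 3.7.
The largest such integer is 3.

3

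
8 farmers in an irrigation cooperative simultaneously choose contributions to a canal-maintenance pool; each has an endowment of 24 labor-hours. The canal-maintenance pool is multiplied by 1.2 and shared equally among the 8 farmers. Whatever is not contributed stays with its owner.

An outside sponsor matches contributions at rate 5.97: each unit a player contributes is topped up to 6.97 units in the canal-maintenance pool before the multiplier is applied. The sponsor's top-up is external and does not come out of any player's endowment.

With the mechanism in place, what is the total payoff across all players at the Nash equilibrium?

The effective private return per unit is now 1.2 × 6.97 / 8 = 1.0455 > 1, so every player's dominant strategy flips to full contribution.
So the Nash equilibrium is full contribution by all 8; the group earns 1.2 × 6.97 × 192 = 1605.89.

1605.89 labor-hours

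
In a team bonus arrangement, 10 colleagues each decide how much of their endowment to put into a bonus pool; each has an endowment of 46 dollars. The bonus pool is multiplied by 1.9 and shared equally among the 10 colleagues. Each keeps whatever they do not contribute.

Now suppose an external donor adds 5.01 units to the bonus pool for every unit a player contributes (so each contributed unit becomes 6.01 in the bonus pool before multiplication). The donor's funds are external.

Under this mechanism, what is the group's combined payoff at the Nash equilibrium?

5252.74 dollars

With the mechanism, a contributed unit returns 1.9 × 6.01 / 10 = 1.1419 per unit of net cost to the contributor — now above 1 — so contributing fully is weakly dominant for every player.
At the Nash equilibrium everyone contributes 46. Group total payoff = 1.9 × 6.01 × 460 = 5252.74.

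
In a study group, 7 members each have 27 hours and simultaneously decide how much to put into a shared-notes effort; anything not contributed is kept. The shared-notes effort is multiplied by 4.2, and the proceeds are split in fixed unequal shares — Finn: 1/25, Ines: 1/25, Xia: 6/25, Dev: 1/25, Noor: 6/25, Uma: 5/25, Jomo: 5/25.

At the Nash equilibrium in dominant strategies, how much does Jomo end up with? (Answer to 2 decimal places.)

Each unit j contributes comes back to j as 4.2 × (j's share), so j prefers to contribute only if that share exceeds 1/4.2 = 0.2381; otherwise keeping the unit dominates.
The shares above 0.2381 belong to Xia and Noor, contributing 27 each; the remaining 5 contribute 0. Total contributed: 54.
Jomo keeps 27 and receives 4.2 × 54 × 5/25 = 45.36 from the shared-notes effort, for a payoff of 72.36.

72.36 hours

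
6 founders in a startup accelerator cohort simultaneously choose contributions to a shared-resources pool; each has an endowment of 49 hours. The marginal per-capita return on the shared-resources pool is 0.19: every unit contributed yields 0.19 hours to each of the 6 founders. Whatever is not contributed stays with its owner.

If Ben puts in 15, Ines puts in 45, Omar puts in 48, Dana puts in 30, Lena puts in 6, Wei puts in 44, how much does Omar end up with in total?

36.72 hours

Total contributed: 15 + 45 + 48 + 30 + 6 + 44 = 188.
Each receives 0.19 × 188 = 35.72 from the shared-resources pool.
Omar keeps 49 − 48 = 1, so Omar's payoff is 1 + 35.72 = 36.72.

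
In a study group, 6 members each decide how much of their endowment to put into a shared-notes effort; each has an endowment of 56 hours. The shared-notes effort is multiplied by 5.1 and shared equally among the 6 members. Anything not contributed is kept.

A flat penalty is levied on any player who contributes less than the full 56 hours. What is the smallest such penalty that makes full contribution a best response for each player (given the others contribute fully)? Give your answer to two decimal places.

8.40 hours

Given the others contribute fully, the best deviation is to contribute 0 (any partial contribution still incurs the fine and gives up units whose private return 0.8500 is below 1).
Deviating from 56 to 0 saves 56 hours but forfeits the deviator's share of the drop in the shared-notes effort: 5.1/6 × 56 = 47.60.
So the deviation gain is 56 − 47.60 = 8.40, and the fine must be at least 8.40 hours to wipe it out.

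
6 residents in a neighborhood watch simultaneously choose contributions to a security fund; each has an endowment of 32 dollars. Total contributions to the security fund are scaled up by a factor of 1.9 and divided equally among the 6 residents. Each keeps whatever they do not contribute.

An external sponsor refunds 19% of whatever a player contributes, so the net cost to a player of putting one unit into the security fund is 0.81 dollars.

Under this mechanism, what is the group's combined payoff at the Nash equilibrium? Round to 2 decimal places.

With the mechanism, a contributed unit returns (1.9/6) / 0.81 = 0.3909 per unit of net cost — still below 1 — so contributing 0 remains dominant for every player.
Everyone keeps their endowment and the group total is 6 × 32 = 192.

192.00 dollars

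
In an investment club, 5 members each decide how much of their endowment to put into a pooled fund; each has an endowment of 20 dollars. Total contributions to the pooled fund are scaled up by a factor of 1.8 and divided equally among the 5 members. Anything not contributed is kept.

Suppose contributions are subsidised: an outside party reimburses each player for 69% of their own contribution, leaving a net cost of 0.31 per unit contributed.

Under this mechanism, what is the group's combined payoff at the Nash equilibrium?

Under the mechanism each unit contributed yields (1.8/5) / 0.31 = 1.1613 back to its contributor per unit of net cost, which exceeds 1, making full contribution the dominant choice for everyone.
So the Nash equilibrium is full contribution by all 5; the group earns 5 × (20 × 0.69 + 1.8 × 20) = 249.00.

249.00 dollars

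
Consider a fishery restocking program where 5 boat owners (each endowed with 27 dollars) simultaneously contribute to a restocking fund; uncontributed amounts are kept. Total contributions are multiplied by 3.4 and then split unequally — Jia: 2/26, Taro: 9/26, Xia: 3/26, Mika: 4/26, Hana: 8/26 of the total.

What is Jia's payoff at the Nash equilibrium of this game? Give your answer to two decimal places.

Player j's private return per contributed unit is 3.4 × (j's share). Contributing is weakly dominant for j when that share is at least 1/3.4 = 0.2941, and contributing 0 is dominant otherwise.
Taro and Hana are above the threshold, contributing 27 each; the remaining 3 contribute 0. Total contributed: 54.
Jia keeps 27 and receives 3.4 × 54 × 2/26 = 14.12 from the restocking fund, for a payoff of 41.12.

41.12 dollars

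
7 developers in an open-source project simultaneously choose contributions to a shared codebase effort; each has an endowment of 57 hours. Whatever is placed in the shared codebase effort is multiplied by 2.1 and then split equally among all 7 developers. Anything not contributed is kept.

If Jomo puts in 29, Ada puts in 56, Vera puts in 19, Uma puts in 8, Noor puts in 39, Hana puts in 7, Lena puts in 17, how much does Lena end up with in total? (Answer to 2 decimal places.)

92.50 hours

Total contributed: 29 + 56 + 19 + 8 + 39 + 7 + 17 = 175.
Each receives 2.1 × 175 / 7 = 52.50 from the shared codebase effort.
Lena keeps 57 − 17 = 40, so Lena's payoff is 40 + 52.50 = 92.50.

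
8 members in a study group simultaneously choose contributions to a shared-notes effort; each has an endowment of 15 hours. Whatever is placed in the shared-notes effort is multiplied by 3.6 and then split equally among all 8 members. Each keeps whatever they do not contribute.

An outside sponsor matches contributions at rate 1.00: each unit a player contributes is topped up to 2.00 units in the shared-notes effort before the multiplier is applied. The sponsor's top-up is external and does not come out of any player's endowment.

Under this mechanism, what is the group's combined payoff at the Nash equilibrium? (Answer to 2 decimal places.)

The effective private return is 3.6 × 2.00 / 8 = 0.9000, which is still under 1, so the mechanism doesn't change anyone's dominant strategy: zero contribution.
Everyone keeps their endowment and the group total is 8 × 15 = 120.

120.00 hours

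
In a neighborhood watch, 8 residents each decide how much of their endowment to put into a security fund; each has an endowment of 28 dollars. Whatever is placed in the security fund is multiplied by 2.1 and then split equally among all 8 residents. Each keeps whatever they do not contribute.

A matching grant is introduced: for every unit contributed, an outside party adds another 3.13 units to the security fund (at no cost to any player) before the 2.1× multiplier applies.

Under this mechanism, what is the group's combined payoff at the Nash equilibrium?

1942.75 dollars

Under the mechanism each unit contributed yields 2.1 × 4.13 / 8 = 1.0841 back to its contributor per unit of net cost, which exceeds 1, making full contribution the dominant choice for everyone.
So the Nash equilibrium is full contribution by all 8; the group earns 2.1 × 4.13 × 224 = 1942.75.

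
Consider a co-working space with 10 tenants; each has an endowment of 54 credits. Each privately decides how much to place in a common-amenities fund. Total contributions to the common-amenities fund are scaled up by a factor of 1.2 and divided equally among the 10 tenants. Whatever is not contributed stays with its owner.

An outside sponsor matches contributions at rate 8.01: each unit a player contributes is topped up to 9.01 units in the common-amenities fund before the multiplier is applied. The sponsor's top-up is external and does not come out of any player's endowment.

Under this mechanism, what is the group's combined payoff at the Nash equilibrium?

5838.48 credits

With the mechanism, a contributed unit returns 1.2 × 9.01 / 10 = 1.0812 per unit of net cost to the contributor — now above 1 — so contributing fully is weakly dominant for every player.
So the Nash equilibrium is full contribution by all 10; the group earns 1.2 × 9.01 × 540 = 5838.48.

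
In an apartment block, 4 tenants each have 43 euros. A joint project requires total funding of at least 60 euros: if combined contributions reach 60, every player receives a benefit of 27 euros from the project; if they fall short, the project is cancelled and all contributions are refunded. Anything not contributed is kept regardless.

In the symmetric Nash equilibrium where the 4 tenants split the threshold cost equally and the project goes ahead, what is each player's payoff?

55 euros

Equal share of the threshold: 60/4 = 15.
At this profile no one gains by cutting their contribution: any cut drops the total below 60, the project is cancelled, contributions are refunded, and the deviator ends with 43, which is less than 43 − 15 + 27 = 55. Contributing more than 15 just wastes the excess. So contributing exactly 15 is a best response.
Each player's payoff: 43 − 15 + 27 = 55.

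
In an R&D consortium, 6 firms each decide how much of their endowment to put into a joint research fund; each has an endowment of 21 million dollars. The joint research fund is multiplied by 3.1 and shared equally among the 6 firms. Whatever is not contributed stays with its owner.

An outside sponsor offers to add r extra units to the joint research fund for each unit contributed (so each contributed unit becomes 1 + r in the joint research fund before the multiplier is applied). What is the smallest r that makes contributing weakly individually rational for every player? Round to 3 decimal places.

With matching at rate r, one contributed unit becomes (1 + r) in the joint research fund and returns 3.1 × (1 + r) / 6 to the contributor.
Setting this equal to 1: 1 + r = 6/3.1 = 1.9355.
So the minimum matching rate is r = 1.9355 − 1 = 0.935.

0.935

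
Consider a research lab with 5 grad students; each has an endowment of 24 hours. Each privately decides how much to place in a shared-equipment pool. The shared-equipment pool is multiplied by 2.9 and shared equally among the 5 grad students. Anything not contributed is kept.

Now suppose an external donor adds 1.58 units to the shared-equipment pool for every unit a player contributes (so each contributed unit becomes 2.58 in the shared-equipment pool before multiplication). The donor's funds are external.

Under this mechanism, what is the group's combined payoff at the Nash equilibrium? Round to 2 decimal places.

With the mechanism, a contributed unit returns 2.9 × 2.58 / 5 = 1.4964 per unit of net cost to the contributor — now above 1 — so contributing fully is weakly dominant for every player.
So the Nash equilibrium is full contribution by all 5; the group earns 2.9 × 2.58 × 120 = 897.84.

897.84 hours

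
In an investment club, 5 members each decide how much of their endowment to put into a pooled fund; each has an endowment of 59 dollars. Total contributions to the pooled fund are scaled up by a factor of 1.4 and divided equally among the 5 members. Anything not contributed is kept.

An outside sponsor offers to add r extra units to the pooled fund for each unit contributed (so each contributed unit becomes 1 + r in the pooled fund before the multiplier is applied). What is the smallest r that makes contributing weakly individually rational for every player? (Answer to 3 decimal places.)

2.571

With matching at rate r, one contributed unit becomes (1 + r) in the pooled fund and returns 1.4 × (1 + r) / 5 to the contributor.
Setting this equal to 1: 1 + r = 5/1.4 = 3.5714.
So the minimum matching rate is r = 3.5714 − 1 = 2.571.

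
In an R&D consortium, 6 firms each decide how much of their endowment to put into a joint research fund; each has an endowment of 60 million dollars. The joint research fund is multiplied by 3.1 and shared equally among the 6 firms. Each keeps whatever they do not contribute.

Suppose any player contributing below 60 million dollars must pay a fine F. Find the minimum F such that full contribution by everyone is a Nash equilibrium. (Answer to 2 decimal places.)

Given the others contribute fully, the best deviation is to contribute 0 (any partial contribution still incurs the fine and gives up units whose private return 0.5167 is below 1).
Deviating from 60 to 0 saves 60 million dollars but forfeits the deviator's share of the drop in the joint research fund: 3.1/6 × 60 = 31.00.
So the deviation gain is 60 − 31.00 = 29.00, and the fine must be at least 29.00 million dollars to wipe it out.

29.00 million dollars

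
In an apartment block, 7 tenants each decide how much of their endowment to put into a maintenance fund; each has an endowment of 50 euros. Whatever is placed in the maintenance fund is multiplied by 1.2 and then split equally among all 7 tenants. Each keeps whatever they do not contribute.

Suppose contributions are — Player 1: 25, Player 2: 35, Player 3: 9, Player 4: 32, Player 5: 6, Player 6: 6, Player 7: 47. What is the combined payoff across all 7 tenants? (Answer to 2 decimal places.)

Total contributed: 25 + 35 + 9 + 32 + 6 + 6 + 47 = 160; total kept: 7 × 50 − 160 = 190.
The maintenance fund pays out 1.2 × 160 = 192.00 in aggregate.
Group total = 190 + 192.00 = 382.00.

382.00 euros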